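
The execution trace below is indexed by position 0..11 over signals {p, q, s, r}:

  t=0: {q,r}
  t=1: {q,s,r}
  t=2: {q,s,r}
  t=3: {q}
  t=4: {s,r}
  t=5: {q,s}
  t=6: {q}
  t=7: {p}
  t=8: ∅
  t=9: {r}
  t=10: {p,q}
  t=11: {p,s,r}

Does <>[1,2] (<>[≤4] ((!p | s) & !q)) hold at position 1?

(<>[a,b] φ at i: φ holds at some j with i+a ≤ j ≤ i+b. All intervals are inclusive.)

Holds

Check <>[≤4] ((!p | s) & !q) at each j in [2,3]:
  j=2: holds (witness at 4)
  j=3: holds (witness at 4)
Found at j=2 → formula holds.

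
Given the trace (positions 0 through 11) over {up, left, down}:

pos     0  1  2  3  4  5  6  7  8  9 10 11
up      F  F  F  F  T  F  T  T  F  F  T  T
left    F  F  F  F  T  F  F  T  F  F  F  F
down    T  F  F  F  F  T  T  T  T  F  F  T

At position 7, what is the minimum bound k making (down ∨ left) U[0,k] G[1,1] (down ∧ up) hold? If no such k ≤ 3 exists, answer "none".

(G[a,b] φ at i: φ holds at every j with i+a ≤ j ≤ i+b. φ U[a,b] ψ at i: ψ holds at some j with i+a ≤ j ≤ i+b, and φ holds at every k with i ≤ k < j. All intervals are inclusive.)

none

Need earliest j ≥ 7 with G[1,1] (down ∧ up), and (down ∨ left) at every k in [7,j-1].
  j=7: rhs fails.
  j=8: rhs fails.
  j=9: rhs fails.
  j=10: rhs holds but lhs fails at k=9.
No witness within the range → none.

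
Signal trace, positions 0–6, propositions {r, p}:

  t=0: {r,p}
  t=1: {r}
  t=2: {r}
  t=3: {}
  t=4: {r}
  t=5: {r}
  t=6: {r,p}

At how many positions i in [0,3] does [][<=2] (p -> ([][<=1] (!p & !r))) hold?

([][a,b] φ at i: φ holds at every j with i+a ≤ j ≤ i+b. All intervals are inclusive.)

3

Evaluate at each i in [0,3]:
  i=0: ✗ (fails at j=0)
  i=1: ✓ (all of [1,3])
  i=2: ✓ (all of [2,4])
  i=3: ✓ (all of [3,5])
Positions where it holds: {1, 2, 3} → 3.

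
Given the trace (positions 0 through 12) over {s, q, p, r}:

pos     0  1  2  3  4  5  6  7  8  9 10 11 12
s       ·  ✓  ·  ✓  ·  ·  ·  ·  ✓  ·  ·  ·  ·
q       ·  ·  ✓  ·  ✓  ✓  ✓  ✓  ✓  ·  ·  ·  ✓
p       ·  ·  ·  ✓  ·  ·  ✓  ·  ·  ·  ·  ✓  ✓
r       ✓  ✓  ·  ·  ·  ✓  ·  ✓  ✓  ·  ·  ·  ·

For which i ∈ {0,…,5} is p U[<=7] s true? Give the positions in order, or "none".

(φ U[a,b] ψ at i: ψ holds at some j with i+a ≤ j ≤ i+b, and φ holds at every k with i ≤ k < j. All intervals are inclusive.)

Evaluate at each i in [0,5]:
  i=0: ✗ (lhs fails at k=0 before rhs at j=1)
  i=1: ✓ (rhs at j=1)
  i=2: ✗ (lhs fails at k=2 before rhs at j=3)
  i=3: ✓ (rhs at j=3)
  i=4: ✗ (lhs fails at k=4 before rhs at j=8)
  i=5: ✗ (lhs fails at k=5 before rhs at j=8)

1, 3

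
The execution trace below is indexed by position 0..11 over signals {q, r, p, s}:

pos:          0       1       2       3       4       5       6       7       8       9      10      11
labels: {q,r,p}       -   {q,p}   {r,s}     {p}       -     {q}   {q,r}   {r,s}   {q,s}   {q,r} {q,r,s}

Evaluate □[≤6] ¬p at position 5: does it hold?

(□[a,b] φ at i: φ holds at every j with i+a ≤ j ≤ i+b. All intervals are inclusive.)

Holds

Check ¬p at every j in [5,11]:
  j=5: true
  j=6: true
  j=7: true
  j=8: true
  j=9: true
  j=10: true
  j=11: true
All positions satisfy it → formula holds.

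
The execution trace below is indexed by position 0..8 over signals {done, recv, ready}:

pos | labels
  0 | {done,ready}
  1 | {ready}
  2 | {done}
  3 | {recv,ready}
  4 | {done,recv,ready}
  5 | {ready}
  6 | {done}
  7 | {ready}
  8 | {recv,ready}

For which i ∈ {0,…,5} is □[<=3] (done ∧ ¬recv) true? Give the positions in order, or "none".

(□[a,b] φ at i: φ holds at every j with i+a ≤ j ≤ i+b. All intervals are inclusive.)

none

Evaluate at each i in [0,5]:
  i=0: ✗ (fails at j=1)
  i=1: ✗ (fails at j=1)
  i=2: ✗ (fails at j=3)
  i=3: ✗ (fails at j=3)
  i=4: ✗ (fails at j=4)
  i=5: ✗ (fails at j=5)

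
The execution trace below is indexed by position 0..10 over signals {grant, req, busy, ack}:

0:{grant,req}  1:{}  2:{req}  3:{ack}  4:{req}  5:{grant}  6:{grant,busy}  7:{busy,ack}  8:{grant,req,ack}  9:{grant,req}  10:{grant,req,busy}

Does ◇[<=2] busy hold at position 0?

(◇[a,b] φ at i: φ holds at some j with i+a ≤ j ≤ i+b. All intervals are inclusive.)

No

Check busy at each j in [0,2]:
  j=0: false
  j=1: false
  j=2: false
No position in the window satisfies it → formula fails.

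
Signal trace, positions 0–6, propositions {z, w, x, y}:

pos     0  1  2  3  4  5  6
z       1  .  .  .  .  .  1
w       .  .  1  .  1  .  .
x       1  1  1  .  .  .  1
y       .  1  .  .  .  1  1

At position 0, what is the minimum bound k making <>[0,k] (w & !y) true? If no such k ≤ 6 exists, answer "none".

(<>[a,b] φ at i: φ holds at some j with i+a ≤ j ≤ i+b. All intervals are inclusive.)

2

Scan j = 0,1,… for (w & !y):
  j=0: fails
  j=1: fails
  j=2: holds
First hit at j=2, so smallest k = 2-0 = 2.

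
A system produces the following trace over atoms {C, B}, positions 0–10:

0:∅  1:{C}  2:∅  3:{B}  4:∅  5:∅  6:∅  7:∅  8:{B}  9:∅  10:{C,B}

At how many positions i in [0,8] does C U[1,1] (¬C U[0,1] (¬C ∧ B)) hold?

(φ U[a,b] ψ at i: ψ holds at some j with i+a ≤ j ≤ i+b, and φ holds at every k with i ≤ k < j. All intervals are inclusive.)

Evaluate at each i in [0,8]:
  i=0: ✗ (no rhs in [1,1])
  i=1: ✓ (rhs at j=2; lhs holds on [1,1])
  i=2: ✗ (lhs fails at k=2 before rhs at j=3)
  i=3: ✗ (no rhs in [4,4])
  i=4: ✗ (no rhs in [5,5])
  i=5: ✗ (no rhs in [6,6])
  i=6: ✗ (lhs fails at k=6 before rhs at j=7)
  i=7: ✗ (lhs fails at k=7 before rhs at j=8)
  i=8: ✗ (no rhs in [9,9])
Positions where it holds: {1} → 1.

1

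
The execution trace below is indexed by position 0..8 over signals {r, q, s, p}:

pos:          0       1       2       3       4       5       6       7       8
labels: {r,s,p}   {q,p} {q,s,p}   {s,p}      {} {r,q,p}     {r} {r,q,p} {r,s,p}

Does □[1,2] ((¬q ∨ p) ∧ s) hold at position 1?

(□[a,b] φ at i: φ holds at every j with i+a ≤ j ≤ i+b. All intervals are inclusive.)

Check ((¬q ∨ p) ∧ s) at every j in [2,3]:
  j=2: true
  j=3: true
All positions satisfy it → formula holds.

Holds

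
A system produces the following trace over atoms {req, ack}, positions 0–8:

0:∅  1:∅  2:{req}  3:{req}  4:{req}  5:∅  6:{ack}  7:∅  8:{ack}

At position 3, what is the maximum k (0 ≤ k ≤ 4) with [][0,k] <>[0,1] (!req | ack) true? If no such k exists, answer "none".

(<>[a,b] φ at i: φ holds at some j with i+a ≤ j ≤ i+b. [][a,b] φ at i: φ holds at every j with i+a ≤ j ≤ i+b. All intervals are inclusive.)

<>[0,1] (!req | ack) must hold from j=3 onward; find where it first fails.
  j=3: fails → no k works.

none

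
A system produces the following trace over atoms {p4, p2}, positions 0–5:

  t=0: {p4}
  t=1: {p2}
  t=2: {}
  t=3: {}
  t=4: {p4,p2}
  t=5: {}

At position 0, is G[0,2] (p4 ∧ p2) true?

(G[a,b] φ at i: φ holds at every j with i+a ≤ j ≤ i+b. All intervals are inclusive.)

No

Check (p4 ∧ p2) at every j in [0,2]:
  j=0: false
  j=1: false
  j=2: false
Fails at j=0 → formula fails.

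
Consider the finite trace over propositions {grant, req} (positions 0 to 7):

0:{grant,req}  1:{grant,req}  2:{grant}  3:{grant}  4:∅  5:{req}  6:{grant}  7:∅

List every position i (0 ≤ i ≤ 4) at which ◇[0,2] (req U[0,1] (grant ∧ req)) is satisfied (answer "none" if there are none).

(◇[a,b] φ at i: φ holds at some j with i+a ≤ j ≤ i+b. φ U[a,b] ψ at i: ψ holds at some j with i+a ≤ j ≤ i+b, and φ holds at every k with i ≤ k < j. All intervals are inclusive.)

0, 1

Evaluate at each i in [0,4]:
  i=0: ✓ (witness j=0)
  i=1: ✓ (witness j=1)
  i=2: ✗ (none in [2,4])
  i=3: ✗ (none in [3,5])
  i=4: ✗ (none in [4,6])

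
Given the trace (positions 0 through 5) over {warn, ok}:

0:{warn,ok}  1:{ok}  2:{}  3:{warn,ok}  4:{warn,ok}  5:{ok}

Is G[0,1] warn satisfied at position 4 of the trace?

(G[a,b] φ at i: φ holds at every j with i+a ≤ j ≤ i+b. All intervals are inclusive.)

No

Check warn at every j in [4,5]:
  j=4: true
  j=5: false
Fails at j=5 → formula fails.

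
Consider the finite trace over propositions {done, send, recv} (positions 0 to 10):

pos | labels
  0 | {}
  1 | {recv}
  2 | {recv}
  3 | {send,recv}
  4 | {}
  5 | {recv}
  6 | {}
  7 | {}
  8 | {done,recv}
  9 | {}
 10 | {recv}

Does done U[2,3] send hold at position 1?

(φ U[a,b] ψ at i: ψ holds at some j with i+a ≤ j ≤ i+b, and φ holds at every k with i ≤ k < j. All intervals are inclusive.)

Need some j in [3,4] with send, and done at every k in [1,j-1].
  j=3: send holds, but done fails at k=1 → not this j.
  j=4: send false.
No j in the window works → until fails.

Does not hold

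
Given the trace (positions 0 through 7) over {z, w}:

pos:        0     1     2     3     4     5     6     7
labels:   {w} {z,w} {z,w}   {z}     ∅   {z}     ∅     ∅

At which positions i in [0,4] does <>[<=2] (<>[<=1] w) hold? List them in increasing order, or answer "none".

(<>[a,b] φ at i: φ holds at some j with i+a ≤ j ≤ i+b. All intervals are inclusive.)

Evaluate at each i in [0,4]:
  i=0: ✓ (witness j=0)
  i=1: ✓ (witness j=1)
  i=2: ✓ (witness j=2)
  i=3: ✗ (none in [3,5])
  i=4: ✗ (none in [4,6])

0, 1, 2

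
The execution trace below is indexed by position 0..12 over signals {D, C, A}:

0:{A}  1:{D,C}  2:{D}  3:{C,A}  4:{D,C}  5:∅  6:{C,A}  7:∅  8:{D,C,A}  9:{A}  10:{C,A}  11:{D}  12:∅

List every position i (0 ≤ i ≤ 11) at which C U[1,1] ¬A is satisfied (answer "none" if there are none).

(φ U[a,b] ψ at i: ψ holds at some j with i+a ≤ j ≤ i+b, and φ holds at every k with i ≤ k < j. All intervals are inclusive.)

1, 3, 4, 6, 10

Evaluate at each i in [0,11]:
  i=0: ✗ (lhs fails at k=0 before rhs at j=1)
  i=1: ✓ (rhs at j=2; lhs holds on [1,1])
  i=2: ✗ (no rhs in [3,3])
  i=3: ✓ (rhs at j=4; lhs holds on [3,3])
  i=4: ✓ (rhs at j=5; lhs holds on [4,4])
  i=5: ✗ (no rhs in [6,6])
  i=6: ✓ (rhs at j=7; lhs holds on [6,6])
  i=7: ✗ (no rhs in [8,8])
  i=8: ✗ (no rhs in [9,9])
  i=9: ✗ (no rhs in [10,10])
  i=10: ✓ (rhs at j=11; lhs holds on [10,10])
  i=11: ✗ (lhs fails at k=11 before rhs at j=12)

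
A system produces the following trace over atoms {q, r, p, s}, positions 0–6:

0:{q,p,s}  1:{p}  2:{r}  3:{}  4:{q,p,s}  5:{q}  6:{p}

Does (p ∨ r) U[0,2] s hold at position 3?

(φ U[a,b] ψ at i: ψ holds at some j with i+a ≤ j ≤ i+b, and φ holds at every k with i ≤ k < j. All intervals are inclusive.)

Need some j in [3,5] with s, and (p ∨ r) at every k in [3,j-1].
  j=3: s false.
  j=4: s holds, but (p ∨ r) fails at k=3 → not this j.
  j=5: s false.
No j in the window works → until fails.

Does not hold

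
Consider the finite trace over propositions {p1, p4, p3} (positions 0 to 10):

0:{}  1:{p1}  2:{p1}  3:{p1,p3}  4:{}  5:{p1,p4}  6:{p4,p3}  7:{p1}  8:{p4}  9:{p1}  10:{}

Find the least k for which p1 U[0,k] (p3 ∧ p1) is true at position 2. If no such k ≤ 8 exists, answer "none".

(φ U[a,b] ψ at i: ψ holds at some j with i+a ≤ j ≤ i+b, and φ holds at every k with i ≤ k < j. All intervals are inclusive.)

Need earliest j ≥ 2 with (p3 ∧ p1), and p1 at every k in [2,j-1].
  j=2: rhs fails.
  j=3: rhs holds; lhs holds on [2,2]. k = 1.

1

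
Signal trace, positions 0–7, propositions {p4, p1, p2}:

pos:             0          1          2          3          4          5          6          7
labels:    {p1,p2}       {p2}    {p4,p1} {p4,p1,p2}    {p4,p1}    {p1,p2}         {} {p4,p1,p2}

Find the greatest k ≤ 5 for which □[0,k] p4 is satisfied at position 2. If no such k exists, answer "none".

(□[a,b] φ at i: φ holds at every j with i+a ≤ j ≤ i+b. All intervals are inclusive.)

2

p4 must hold from j=2 onward; find where it first fails.
  j=2: holds
  j=3: holds
  j=4: holds
  j=5: fails
Holds on [2,4], so largest k = 2.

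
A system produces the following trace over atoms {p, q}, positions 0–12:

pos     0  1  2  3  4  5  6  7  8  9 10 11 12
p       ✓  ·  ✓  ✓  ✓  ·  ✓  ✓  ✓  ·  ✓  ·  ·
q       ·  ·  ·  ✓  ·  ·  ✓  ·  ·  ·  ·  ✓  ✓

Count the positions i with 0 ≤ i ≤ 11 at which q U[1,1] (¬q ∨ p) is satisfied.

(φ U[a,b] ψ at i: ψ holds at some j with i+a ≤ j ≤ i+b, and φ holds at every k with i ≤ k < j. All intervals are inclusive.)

Evaluate at each i in [0,11]:
  i=0: ✗ (lhs fails at k=0 before rhs at j=1)
  i=1: ✗ (lhs fails at k=1 before rhs at j=2)
  i=2: ✗ (lhs fails at k=2 before rhs at j=3)
  i=3: ✓ (rhs at j=4; lhs holds on [3,3])
  i=4: ✗ (lhs fails at k=4 before rhs at j=5)
  i=5: ✗ (lhs fails at k=5 before rhs at j=6)
  i=6: ✓ (rhs at j=7; lhs holds on [6,6])
  i=7: ✗ (lhs fails at k=7 before rhs at j=8)
  i=8: ✗ (lhs fails at k=8 before rhs at j=9)
  i=9: ✗ (lhs fails at k=9 before rhs at j=10)
  i=10: ✗ (no rhs in [11,11])
  i=11: ✗ (no rhs in [12,12])
Positions where it holds: {3, 6} → 2.

2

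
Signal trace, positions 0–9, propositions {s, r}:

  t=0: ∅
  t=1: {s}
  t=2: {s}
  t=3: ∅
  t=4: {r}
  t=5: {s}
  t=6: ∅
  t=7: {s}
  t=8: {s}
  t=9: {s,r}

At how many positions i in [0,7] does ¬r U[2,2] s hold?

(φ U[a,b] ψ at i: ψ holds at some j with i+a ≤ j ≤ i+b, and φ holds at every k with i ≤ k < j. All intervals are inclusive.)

4

Evaluate at each i in [0,7]:
  i=0: ✓ (rhs at j=2; lhs holds on [0,1])
  i=1: ✗ (no rhs in [3,3])
  i=2: ✗ (no rhs in [4,4])
  i=3: ✗ (lhs fails at k=4 before rhs at j=5)
  i=4: ✗ (no rhs in [6,6])
  i=5: ✓ (rhs at j=7; lhs holds on [5,6])
  i=6: ✓ (rhs at j=8; lhs holds on [6,7])
  i=7: ✓ (rhs at j=9; lhs holds on [7,8])
Positions where it holds: {0, 5, 6, 7} → 4.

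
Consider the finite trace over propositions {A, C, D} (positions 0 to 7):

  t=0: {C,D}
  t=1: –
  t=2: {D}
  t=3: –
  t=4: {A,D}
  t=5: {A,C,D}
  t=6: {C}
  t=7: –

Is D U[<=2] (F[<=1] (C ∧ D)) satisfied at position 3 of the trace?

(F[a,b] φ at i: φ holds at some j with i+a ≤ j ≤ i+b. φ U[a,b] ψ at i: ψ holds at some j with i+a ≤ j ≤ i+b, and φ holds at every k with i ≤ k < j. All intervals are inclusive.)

Does not hold

Need some j in [3,5] with F[<=1] (C ∧ D), and D at every k in [3,j-1].
  j=3: F[<=1] (C ∧ D) — fails (none in [3,4]).
  j=4: F[<=1] (C ∧ D) holds, but D fails at k=3 → not this j.
  j=5: F[<=1] (C ∧ D) holds, but D fails at k=3 → not this j.
No j in the window works → until fails.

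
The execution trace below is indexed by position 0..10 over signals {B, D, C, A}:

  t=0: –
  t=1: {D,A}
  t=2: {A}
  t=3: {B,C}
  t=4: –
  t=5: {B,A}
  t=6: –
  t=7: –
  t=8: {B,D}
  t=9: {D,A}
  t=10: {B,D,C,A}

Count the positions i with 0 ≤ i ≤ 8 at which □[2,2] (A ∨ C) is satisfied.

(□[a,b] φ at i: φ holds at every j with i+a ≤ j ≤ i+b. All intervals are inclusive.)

5

Evaluate at each i in [0,8]:
  i=0: ✓ (all of [2,2])
  i=1: ✓ (all of [3,3])
  i=2: ✗ (fails at j=4)
  i=3: ✓ (all of [5,5])
  i=4: ✗ (fails at j=6)
  i=5: ✗ (fails at j=7)
  i=6: ✗ (fails at j=8)
  i=7: ✓ (all of [9,9])
  i=8: ✓ (all of [10,10])
Positions where it holds: {0, 1, 3, 7, 8} → 5.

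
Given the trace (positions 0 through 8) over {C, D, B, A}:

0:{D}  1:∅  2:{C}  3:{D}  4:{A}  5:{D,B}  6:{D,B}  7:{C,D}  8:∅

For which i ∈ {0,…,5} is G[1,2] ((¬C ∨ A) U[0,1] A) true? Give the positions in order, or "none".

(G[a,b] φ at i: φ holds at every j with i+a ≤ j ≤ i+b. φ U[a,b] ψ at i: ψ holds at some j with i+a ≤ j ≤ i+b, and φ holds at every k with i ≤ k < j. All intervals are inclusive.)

Evaluate at each i in [0,5]:
  i=0: ✗ (fails at j=1)
  i=1: ✗ (fails at j=2)
  i=2: ✓ (all of [3,4])
  i=3: ✗ (fails at j=5)
  i=4: ✗ (fails at j=5)
  i=5: ✗ (fails at j=6)

2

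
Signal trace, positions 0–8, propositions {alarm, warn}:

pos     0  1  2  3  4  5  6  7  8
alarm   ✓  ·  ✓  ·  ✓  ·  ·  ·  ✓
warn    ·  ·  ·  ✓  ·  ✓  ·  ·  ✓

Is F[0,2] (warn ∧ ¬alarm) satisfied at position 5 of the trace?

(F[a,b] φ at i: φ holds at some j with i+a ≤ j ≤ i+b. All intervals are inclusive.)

Holds

Check (warn ∧ ¬alarm) at each j in [5,7]:
  j=5: true
  j=6: false
  j=7: false
Found at j=5 → formula holds.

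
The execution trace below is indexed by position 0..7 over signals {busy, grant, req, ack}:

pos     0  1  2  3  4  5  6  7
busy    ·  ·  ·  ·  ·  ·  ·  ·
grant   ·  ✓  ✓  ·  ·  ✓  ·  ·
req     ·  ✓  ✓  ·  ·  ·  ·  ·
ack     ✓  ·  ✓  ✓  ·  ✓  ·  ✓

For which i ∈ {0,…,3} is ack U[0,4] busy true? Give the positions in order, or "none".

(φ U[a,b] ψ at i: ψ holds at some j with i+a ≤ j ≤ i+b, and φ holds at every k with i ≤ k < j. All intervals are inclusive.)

none

Evaluate at each i in [0,3]:
  i=0: ✗ (no rhs in [0,4])
  i=1: ✗ (no rhs in [1,5])
  i=2: ✗ (no rhs in [2,6])
  i=3: ✗ (no rhs in [3,7])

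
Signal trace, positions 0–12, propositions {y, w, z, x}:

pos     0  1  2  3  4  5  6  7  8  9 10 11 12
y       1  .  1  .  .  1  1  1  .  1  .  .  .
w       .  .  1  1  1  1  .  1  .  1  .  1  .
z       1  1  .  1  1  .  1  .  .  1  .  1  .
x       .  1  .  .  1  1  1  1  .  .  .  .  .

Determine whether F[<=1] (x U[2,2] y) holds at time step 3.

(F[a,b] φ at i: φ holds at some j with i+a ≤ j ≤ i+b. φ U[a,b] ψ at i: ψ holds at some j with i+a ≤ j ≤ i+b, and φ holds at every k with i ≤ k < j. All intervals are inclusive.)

True

Check (x U[2,2] y) at each j in [3,4]:
  j=3: fails
  j=4: holds
Found at j=4 → formula holds.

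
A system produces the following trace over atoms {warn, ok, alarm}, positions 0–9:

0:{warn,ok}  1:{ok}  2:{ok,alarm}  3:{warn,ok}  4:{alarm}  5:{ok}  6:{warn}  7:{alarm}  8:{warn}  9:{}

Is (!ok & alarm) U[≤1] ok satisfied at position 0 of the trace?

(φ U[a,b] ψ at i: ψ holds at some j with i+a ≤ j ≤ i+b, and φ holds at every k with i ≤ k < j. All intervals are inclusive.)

Holds

Need some j in [0,1] with ok, and (!ok & alarm) at every k in [0,j-1].
  j=0: ok holds; no prefix to check → satisfied.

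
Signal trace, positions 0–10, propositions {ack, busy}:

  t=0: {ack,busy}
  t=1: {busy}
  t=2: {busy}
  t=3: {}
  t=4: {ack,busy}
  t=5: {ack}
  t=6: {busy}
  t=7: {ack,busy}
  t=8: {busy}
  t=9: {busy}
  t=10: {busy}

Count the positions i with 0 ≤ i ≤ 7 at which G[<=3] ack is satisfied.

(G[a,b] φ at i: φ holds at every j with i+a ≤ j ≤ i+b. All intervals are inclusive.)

Evaluate at each i in [0,7]:
  i=0: ✗ (fails at j=1)
  i=1: ✗ (fails at j=1)
  i=2: ✗ (fails at j=2)
  i=3: ✗ (fails at j=3)
  i=4: ✗ (fails at j=6)
  i=5: ✗ (fails at j=6)
  i=6: ✗ (fails at j=6)
  i=7: ✗ (fails at j=8)
Positions where it holds: {} → 0.

0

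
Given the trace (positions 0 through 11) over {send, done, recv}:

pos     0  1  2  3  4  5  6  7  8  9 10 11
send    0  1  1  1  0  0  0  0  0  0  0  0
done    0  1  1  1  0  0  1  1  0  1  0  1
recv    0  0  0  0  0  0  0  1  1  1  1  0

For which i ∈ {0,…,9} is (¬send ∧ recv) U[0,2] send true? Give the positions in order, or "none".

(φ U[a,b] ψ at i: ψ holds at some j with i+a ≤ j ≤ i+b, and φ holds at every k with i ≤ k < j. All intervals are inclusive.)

Evaluate at each i in [0,9]:
  i=0: ✗ (lhs fails at k=0 before rhs at j=1)
  i=1: ✓ (rhs at j=1)
  i=2: ✓ (rhs at j=2)
  i=3: ✓ (rhs at j=3)
  i=4: ✗ (no rhs in [4,6])
  i=5: ✗ (no rhs in [5,7])
  i=6: ✗ (no rhs in [6,8])
  i=7: ✗ (no rhs in [7,9])
  i=8: ✗ (no rhs in [8,10])
  i=9: ✗ (no rhs in [9,11])

1, 2, 3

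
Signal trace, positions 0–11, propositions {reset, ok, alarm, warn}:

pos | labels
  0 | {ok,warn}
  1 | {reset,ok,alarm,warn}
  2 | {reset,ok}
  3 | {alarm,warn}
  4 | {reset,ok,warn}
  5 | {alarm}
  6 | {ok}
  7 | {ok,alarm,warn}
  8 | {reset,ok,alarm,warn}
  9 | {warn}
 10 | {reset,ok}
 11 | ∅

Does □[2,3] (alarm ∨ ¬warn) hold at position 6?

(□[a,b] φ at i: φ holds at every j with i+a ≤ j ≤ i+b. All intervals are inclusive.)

No

Check (alarm ∨ ¬warn) at every j in [8,9]:
  j=8: true
  j=9: false
Fails at j=9 → formula fails.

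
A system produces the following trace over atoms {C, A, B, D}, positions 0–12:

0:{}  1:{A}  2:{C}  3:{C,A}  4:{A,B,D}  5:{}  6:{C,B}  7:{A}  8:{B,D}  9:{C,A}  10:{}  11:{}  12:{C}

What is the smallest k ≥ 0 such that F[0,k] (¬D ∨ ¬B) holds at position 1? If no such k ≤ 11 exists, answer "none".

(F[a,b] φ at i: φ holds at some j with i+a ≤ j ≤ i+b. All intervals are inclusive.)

Scan j = 1,2,… for (¬D ∨ ¬B):
  j=1: holds
First hit at j=1, so smallest k = 1-1 = 0.

0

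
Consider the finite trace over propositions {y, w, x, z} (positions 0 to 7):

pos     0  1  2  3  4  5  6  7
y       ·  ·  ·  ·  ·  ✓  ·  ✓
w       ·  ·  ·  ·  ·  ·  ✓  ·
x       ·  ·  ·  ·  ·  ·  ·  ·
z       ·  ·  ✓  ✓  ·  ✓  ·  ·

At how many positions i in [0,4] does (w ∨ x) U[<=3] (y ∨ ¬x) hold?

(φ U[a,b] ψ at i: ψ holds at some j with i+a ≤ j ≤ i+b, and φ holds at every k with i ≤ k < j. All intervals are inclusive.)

Evaluate at each i in [0,4]:
  i=0: ✓ (rhs at j=0)
  i=1: ✓ (rhs at j=1)
  i=2: ✓ (rhs at j=2)
  i=3: ✓ (rhs at j=3)
  i=4: ✓ (rhs at j=4)
Positions where it holds: {0, 1, 2, 3, 4} → 5.

5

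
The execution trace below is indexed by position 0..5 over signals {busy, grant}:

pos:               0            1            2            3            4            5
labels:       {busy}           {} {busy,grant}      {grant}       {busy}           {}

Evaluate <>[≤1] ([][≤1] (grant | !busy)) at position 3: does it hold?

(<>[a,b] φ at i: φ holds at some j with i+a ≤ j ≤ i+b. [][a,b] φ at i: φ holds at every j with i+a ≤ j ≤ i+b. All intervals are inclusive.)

No

Check [][≤1] (grant | !busy) at each j in [3,4]:
  j=3: fails at 4
  j=4: fails at 4
No position in the window satisfies it → formula fails.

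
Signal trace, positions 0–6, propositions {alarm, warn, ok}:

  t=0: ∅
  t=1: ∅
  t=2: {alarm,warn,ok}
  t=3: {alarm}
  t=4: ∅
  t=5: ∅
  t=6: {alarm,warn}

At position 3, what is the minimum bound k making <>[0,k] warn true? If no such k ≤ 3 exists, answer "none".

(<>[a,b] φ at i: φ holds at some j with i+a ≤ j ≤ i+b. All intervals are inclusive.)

Scan j = 3,4,… for warn:
  j=3: fails
  j=4: fails
  j=5: fails
  j=6: holds
First hit at j=6, so smallest k = 6-3 = 3.

3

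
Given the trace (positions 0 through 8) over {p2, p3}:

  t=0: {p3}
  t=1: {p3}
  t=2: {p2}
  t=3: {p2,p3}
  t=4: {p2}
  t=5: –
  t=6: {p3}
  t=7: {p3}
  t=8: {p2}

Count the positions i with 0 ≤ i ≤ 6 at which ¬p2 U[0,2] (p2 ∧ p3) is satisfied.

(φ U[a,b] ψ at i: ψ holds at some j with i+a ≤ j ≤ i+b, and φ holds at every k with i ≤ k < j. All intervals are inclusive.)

1

Evaluate at each i in [0,6]:
  i=0: ✗ (no rhs in [0,2])
  i=1: ✗ (lhs fails at k=2 before rhs at j=3)
  i=2: ✗ (lhs fails at k=2 before rhs at j=3)
  i=3: ✓ (rhs at j=3)
  i=4: ✗ (no rhs in [4,6])
  i=5: ✗ (no rhs in [5,7])
  i=6: ✗ (no rhs in [6,8])
Positions where it holds: {3} → 1.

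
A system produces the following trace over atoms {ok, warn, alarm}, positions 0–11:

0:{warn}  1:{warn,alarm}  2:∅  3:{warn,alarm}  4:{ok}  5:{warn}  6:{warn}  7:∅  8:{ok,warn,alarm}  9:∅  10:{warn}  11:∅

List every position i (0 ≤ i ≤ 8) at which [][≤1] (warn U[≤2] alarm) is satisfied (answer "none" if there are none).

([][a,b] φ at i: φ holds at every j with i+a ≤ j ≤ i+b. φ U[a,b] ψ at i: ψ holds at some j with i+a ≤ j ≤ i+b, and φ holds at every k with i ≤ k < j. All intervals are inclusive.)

0

Evaluate at each i in [0,8]:
  i=0: ✓ (all of [0,1])
  i=1: ✗ (fails at j=2)
  i=2: ✗ (fails at j=2)
  i=3: ✗ (fails at j=4)
  i=4: ✗ (fails at j=4)
  i=5: ✗ (fails at j=5)
  i=6: ✗ (fails at j=6)
  i=7: ✗ (fails at j=7)
  i=8: ✗ (fails at j=9)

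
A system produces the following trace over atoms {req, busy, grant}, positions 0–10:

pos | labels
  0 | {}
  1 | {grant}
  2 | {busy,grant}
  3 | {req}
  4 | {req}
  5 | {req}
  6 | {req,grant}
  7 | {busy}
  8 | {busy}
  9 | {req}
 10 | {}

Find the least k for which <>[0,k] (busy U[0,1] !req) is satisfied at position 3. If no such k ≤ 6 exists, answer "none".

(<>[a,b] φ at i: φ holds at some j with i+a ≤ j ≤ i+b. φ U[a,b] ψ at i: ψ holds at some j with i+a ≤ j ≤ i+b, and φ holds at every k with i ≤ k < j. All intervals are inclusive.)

4

Scan j = 3,4,… for (busy U[0,1] !req):
  j=3: fails
  j=4: fails
  j=5: fails
  j=6: fails
  j=7: holds
First hit at j=7, so smallest k = 7-3 = 4.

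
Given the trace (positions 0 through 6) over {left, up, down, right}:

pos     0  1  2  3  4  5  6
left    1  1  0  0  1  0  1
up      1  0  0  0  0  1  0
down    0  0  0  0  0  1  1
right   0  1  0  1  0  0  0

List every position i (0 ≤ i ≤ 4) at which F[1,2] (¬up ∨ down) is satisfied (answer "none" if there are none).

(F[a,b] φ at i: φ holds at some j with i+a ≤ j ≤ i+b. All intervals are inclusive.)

Evaluate at each i in [0,4]:
  i=0: ✓ (witness j=1)
  i=1: ✓ (witness j=2)
  i=2: ✓ (witness j=3)
  i=3: ✓ (witness j=4)
  i=4: ✓ (witness j=5)

0, 1, 2, 3, 4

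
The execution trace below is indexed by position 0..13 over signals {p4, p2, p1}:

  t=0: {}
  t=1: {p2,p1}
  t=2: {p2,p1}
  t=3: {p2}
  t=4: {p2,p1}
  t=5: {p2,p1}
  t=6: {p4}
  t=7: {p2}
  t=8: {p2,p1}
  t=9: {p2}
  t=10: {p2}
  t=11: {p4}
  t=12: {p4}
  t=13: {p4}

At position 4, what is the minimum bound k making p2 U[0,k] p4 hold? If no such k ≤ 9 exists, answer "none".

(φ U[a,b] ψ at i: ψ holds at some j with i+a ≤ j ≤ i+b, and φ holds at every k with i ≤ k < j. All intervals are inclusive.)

Need earliest j ≥ 4 with p4, and p2 at every k in [4,j-1].
  j=4: rhs fails.
  j=5: rhs fails.
  j=6: rhs holds; lhs holds on [4,5]. k = 2.

2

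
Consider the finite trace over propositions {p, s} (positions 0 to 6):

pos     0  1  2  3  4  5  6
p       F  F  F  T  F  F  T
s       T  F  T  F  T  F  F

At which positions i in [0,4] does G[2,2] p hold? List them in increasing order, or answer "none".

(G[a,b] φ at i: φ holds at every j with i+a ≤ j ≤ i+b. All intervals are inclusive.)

1, 4

Evaluate at each i in [0,4]:
  i=0: ✗ (fails at j=2)
  i=1: ✓ (all of [3,3])
  i=2: ✗ (fails at j=4)
  i=3: ✗ (fails at j=5)
  i=4: ✓ (all of [6,6])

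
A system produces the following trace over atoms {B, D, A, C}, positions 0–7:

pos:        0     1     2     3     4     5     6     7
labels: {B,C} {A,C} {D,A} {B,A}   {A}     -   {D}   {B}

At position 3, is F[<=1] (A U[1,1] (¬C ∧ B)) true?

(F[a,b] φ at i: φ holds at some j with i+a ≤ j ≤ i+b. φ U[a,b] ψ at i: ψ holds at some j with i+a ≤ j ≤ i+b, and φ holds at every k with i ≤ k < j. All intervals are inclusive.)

Check (A U[1,1] (¬C ∧ B)) at each j in [3,4]:
  j=3: fails
  j=4: fails
No position in the window satisfies it → formula fails.

Does not hold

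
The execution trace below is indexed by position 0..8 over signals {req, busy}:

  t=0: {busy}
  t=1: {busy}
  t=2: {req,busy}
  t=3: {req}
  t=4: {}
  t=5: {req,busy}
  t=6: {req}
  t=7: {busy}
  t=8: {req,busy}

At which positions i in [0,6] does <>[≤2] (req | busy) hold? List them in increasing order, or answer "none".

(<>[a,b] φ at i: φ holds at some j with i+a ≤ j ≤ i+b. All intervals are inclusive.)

0, 1, 2, 3, 4, 5, 6

Evaluate at each i in [0,6]:
  i=0: ✓ (witness j=0)
  i=1: ✓ (witness j=1)
  i=2: ✓ (witness j=2)
  i=3: ✓ (witness j=3)
  i=4: ✓ (witness j=5)
  i=5: ✓ (witness j=5)
  i=6: ✓ (witness j=6)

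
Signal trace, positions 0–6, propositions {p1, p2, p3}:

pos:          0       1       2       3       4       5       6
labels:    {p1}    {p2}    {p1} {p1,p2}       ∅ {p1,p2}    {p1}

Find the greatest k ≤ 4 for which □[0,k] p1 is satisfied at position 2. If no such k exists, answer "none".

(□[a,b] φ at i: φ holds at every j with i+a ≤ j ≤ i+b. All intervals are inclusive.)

p1 must hold from j=2 onward; find where it first fails.
  j=2: holds
  j=3: holds
  j=4: fails
Holds on [2,3], so largest k = 1.

1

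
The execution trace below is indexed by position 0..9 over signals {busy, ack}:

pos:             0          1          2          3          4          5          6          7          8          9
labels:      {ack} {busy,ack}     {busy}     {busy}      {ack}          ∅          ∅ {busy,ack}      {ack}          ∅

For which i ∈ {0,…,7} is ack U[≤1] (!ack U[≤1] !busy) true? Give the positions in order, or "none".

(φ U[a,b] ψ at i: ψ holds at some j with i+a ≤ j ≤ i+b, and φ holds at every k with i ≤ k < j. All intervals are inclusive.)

Evaluate at each i in [0,7]:
  i=0: ✓ (rhs at j=0)
  i=1: ✗ (no rhs in [1,2])
  i=2: ✗ (lhs fails at k=2 before rhs at j=3)
  i=3: ✓ (rhs at j=3)
  i=4: ✓ (rhs at j=4)
  i=5: ✓ (rhs at j=5)
  i=6: ✓ (rhs at j=6)
  i=7: ✓ (rhs at j=8; lhs holds on [7,7])

0, 3, 4, 5, 6, 7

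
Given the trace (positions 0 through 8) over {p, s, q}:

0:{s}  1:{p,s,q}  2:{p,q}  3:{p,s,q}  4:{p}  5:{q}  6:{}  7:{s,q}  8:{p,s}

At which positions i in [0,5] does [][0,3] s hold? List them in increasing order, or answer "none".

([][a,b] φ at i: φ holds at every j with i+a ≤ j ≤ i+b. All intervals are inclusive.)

Evaluate at each i in [0,5]:
  i=0: ✗ (fails at j=2)
  i=1: ✗ (fails at j=2)
  i=2: ✗ (fails at j=2)
  i=3: ✗ (fails at j=4)
  i=4: ✗ (fails at j=4)
  i=5: ✗ (fails at j=5)

none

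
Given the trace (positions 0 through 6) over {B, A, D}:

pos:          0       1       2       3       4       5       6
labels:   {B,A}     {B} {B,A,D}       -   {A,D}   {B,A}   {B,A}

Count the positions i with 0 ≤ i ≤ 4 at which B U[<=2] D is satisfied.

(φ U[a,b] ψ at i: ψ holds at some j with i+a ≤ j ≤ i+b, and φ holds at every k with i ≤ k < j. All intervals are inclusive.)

Evaluate at each i in [0,4]:
  i=0: ✓ (rhs at j=2; lhs holds on [0,1])
  i=1: ✓ (rhs at j=2; lhs holds on [1,1])
  i=2: ✓ (rhs at j=2)
  i=3: ✗ (lhs fails at k=3 before rhs at j=4)
  i=4: ✓ (rhs at j=4)
Positions where it holds: {0, 1, 2, 4} → 4.

4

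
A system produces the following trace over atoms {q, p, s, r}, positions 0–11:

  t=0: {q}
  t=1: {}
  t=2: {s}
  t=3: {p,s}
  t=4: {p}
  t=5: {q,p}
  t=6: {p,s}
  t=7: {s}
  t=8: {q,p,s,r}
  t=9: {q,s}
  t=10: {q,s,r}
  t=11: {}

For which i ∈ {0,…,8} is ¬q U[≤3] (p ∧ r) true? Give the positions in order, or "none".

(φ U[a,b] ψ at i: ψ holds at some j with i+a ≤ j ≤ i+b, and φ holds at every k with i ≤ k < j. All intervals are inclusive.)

Evaluate at each i in [0,8]:
  i=0: ✗ (no rhs in [0,3])
  i=1: ✗ (no rhs in [1,4])
  i=2: ✗ (no rhs in [2,5])
  i=3: ✗ (no rhs in [3,6])
  i=4: ✗ (no rhs in [4,7])
  i=5: ✗ (lhs fails at k=5 before rhs at j=8)
  i=6: ✓ (rhs at j=8; lhs holds on [6,7])
  i=7: ✓ (rhs at j=8; lhs holds on [7,7])
  i=8: ✓ (rhs at j=8)

6, 7, 8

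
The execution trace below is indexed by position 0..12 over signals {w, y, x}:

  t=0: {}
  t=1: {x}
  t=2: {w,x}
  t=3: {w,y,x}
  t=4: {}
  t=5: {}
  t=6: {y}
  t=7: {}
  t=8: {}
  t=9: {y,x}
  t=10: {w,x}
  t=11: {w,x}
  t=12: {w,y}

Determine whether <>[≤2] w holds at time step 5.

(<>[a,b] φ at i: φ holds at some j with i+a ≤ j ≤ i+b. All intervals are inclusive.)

False

Check w at each j in [5,7]:
  j=5: false
  j=6: false
  j=7: false
No position in the window satisfies it → formula fails.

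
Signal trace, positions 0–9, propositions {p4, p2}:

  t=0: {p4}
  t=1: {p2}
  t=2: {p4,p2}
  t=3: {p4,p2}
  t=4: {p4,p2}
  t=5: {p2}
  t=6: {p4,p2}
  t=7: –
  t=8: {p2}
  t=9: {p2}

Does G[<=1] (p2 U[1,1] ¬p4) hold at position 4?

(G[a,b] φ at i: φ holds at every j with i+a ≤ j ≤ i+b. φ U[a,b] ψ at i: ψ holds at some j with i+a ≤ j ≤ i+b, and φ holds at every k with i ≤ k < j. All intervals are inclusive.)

Does not hold

Check (p2 U[1,1] ¬p4) at every j in [4,5]:
  j=4: holds
  j=5: fails
Fails at j=5 → formula fails.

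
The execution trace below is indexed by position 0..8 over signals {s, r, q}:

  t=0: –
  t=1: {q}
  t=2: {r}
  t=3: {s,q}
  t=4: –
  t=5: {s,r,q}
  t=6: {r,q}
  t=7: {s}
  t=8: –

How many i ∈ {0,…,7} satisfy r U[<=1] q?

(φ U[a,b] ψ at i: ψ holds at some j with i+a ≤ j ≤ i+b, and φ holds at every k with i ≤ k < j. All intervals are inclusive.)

5

Evaluate at each i in [0,7]:
  i=0: ✗ (lhs fails at k=0 before rhs at j=1)
  i=1: ✓ (rhs at j=1)
  i=2: ✓ (rhs at j=3; lhs holds on [2,2])
  i=3: ✓ (rhs at j=3)
  i=4: ✗ (lhs fails at k=4 before rhs at j=5)
  i=5: ✓ (rhs at j=5)
  i=6: ✓ (rhs at j=6)
  i=7: ✗ (no rhs in [7,8])
Positions where it holds: {1, 2, 3, 5, 6} → 5.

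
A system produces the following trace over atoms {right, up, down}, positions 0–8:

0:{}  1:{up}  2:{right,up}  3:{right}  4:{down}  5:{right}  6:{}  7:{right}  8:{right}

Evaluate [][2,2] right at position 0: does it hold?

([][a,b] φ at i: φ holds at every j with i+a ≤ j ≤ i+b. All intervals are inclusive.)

Check right at every j in [2,2]:
  j=2: true
All positions satisfy it → formula holds.

Holds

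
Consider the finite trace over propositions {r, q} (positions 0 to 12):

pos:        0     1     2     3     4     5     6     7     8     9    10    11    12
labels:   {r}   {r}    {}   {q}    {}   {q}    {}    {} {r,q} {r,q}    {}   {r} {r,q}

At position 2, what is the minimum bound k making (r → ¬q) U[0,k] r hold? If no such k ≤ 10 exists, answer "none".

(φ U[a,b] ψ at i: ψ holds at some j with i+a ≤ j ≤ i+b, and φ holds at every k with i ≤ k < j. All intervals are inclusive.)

Need earliest j ≥ 2 with r, and (r → ¬q) at every k in [2,j-1].
  j=2: rhs fails.
  j=3: rhs fails.
  j=4: rhs fails.
  j=5: rhs fails.
  j=6: rhs fails.
  j=7: rhs fails.
  j=8: rhs holds; lhs holds on [2,7]. k = 6.

6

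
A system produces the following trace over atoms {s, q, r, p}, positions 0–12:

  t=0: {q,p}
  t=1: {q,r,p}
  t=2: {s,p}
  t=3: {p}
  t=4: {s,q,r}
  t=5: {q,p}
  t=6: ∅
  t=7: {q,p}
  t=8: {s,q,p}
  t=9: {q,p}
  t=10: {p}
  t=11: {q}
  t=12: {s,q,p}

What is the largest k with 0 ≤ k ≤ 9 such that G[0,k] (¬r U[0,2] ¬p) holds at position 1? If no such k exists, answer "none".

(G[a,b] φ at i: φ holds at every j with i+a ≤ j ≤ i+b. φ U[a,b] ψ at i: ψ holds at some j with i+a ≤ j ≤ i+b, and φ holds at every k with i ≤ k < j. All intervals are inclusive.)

none

(¬r U[0,2] ¬p) must hold from j=1 onward; find where it first fails.
  j=1: fails → no k works.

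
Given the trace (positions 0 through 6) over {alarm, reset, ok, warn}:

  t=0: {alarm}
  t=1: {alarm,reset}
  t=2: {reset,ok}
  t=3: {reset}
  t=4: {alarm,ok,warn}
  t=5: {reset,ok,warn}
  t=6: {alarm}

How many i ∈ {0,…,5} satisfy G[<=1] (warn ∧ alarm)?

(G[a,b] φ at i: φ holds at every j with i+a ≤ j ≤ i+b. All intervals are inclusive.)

Evaluate at each i in [0,5]:
  i=0: ✗ (fails at j=0)
  i=1: ✗ (fails at j=1)
  i=2: ✗ (fails at j=2)
  i=3: ✗ (fails at j=3)
  i=4: ✗ (fails at j=5)
  i=5: ✗ (fails at j=5)
Positions where it holds: {} → 0.

0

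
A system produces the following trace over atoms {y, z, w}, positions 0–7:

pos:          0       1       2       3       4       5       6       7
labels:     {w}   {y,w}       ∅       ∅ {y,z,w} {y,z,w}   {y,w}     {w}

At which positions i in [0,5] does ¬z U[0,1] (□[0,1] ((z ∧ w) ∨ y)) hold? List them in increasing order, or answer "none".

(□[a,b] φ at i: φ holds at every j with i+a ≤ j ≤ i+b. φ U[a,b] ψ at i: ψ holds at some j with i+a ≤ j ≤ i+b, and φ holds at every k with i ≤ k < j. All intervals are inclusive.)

Evaluate at each i in [0,5]:
  i=0: ✗ (no rhs in [0,1])
  i=1: ✗ (no rhs in [1,2])
  i=2: ✗ (no rhs in [2,3])
  i=3: ✓ (rhs at j=4; lhs holds on [3,3])
  i=4: ✓ (rhs at j=4)
  i=5: ✓ (rhs at j=5)

3, 4, 5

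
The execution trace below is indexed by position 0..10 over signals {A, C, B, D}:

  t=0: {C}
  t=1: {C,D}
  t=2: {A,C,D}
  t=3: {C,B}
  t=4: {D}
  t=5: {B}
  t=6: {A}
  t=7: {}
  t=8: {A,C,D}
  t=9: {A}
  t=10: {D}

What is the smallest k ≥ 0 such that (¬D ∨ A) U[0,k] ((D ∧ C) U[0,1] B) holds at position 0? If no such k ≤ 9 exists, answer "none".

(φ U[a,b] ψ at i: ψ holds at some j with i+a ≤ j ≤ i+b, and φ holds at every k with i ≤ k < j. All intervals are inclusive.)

none

Need earliest j ≥ 0 with ((D ∧ C) U[0,1] B), and (¬D ∨ A) at every k in [0,j-1].
  j=0: rhs fails.
  j=1: rhs fails.
  j=2: rhs holds but lhs fails at k=1.
  j=3: rhs holds but lhs fails at k=1.
  j=4: rhs fails.
  j=5: rhs holds but lhs fails at k=1.
  j=6: rhs fails.
  j=7: rhs fails.
  j=8: rhs fails.
  j=9: rhs fails.
No witness within the range → none.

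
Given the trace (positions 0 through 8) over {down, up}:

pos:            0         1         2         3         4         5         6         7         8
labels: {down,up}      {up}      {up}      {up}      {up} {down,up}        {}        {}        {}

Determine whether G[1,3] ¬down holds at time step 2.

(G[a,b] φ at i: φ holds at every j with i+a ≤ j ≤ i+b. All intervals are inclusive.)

Does not hold

Check ¬down at every j in [3,5]:
  j=3: true
  j=4: true
  j=5: false
Fails at j=5 → formula fails.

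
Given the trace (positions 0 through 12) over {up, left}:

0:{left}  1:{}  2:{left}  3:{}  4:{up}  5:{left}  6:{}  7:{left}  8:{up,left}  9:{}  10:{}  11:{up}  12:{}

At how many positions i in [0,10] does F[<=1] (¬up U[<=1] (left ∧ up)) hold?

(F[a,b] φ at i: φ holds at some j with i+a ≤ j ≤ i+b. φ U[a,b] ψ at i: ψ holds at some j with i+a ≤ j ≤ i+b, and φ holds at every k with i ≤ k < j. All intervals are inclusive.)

3

Evaluate at each i in [0,10]:
  i=0: ✗ (none in [0,1])
  i=1: ✗ (none in [1,2])
  i=2: ✗ (none in [2,3])
  i=3: ✗ (none in [3,4])
  i=4: ✗ (none in [4,5])
  i=5: ✗ (none in [5,6])
  i=6: ✓ (witness j=7)
  i=7: ✓ (witness j=7)
  i=8: ✓ (witness j=8)
  i=9: ✗ (none in [9,10])
  i=10: ✗ (none in [10,11])
Positions where it holds: {6, 7, 8} → 3.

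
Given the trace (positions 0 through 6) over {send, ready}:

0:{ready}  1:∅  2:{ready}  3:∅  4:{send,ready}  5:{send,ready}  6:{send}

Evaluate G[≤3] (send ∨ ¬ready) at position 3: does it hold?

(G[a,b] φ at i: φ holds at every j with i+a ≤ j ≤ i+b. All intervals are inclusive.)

Check (send ∨ ¬ready) at every j in [3,6]:
  j=3: true
  j=4: true
  j=5: true
  j=6: true
All positions satisfy it → formula holds.

Holds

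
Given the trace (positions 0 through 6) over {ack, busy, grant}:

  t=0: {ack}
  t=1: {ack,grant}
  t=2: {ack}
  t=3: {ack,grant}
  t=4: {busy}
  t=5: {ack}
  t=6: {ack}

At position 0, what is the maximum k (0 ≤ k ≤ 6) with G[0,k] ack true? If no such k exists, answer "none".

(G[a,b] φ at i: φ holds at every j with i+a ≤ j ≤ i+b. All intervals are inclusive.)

3

ack must hold from j=0 onward; find where it first fails.
  j=0: holds
  j=1: holds
  j=2: holds
  j=3: holds
  j=4: fails
Holds on [0,3], so largest k = 3.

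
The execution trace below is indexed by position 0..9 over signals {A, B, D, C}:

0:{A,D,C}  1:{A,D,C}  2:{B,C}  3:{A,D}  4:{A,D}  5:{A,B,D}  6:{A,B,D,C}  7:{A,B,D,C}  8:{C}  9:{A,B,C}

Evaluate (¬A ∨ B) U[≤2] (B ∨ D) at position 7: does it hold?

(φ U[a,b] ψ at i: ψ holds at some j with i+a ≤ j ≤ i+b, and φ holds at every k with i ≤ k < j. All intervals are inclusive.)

Need some j in [7,9] with (B ∨ D), and (¬A ∨ B) at every k in [7,j-1].
  j=7: (B ∨ D) holds; no prefix to check → satisfied.

Yes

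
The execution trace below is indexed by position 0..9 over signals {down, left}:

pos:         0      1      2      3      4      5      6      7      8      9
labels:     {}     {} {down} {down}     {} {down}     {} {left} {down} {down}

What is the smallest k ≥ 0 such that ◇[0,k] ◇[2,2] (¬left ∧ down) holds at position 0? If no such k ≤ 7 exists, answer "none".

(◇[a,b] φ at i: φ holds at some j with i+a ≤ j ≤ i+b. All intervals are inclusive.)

0

Scan j = 0,1,… for ◇[2,2] (¬left ∧ down):
  j=0: holds
First hit at j=0, so smallest k = 0-0 = 0.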